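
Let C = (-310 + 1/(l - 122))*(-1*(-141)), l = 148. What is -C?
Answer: 1136319/26 ≈ 43705.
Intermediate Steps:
C = -1136319/26 (C = (-310 + 1/(148 - 122))*(-1*(-141)) = (-310 + 1/26)*141 = -8059/26*141 = -1136319/26 ≈ -43705.)
-C = -1*(-1136319/26) = 1136319/26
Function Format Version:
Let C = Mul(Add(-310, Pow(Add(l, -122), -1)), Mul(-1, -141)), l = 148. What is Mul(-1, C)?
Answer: Rational(1136319, 26) ≈ 43705.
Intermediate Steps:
C = Rational(-1136319, 26) (C = Mul(Add(-310, Pow(Add(148, -122), -1)), Mul(-1, -141)) = Mul(Add(-310, Pow(26, -1)), 141) = Mul(Add(-310, Rational(1, 26)), 141) = Mul(Rational(-8059, 26), 141) = Rational(-1136319, 26) ≈ -43705.)
Mul(-1, C) = Mul(-1, Rational(-1136319, 26)) = Rational(1136319, 26)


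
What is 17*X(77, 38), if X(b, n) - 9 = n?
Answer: 799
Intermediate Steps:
X(b, n) = 9 + n
17*X(77, 38) = 17*(9 + 38) = 17*47 = 799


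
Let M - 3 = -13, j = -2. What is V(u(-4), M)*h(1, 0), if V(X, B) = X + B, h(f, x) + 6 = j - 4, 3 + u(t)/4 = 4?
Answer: 72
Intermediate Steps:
u(t) = 4 (u(t) = -12 + 4*4 = -12 + 16 = 4)
h(f, x) = -12 (h(f, x) = -6 + (-2 - 4) = -6 - 6 = -12)
M = -10 (M = 3 - 13 = -10)
V(X, B) = B + X
V(u(-4), M)*h(1, 0) = (-10 + 4)*(-12) = -6*(-12) = 72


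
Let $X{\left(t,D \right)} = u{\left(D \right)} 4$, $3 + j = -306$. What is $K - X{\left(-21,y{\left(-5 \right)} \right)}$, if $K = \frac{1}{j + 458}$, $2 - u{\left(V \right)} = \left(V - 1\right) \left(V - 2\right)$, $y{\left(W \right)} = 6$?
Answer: $\frac{10729}{149} \approx 72.007$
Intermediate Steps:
$j = -309$ ($j = -3 - 306 = -309$)
$u{\left(V \right)} = 2 - \left(-1 + V\right) \left(-2 + V\right)$ ($u{\left(V \right)} = 2 - \left(V - 1\right) \left(V - 2\right) = 2 - \left(-1 + V\right) \left(-2 + V\right)$)
$K = \frac{1}{149}$ ($K = \frac{1}{-309 + 458} = \frac{1}{149} \approx 0.0067114$)
$X{\left(t,D \right)} = 4 D \left(3 - D\right)$ ($X{\left(t,D \right)} = D \left(3 - D\right) 4 = 4 D \left(3 - D\right)$)
$K - X{\left(-21,y{\left(-5 \right)} \right)} = \frac{1}{149} - 4 \cdot 6 \left(3 - 6\right) = \frac{1}{149} - 4 \cdot 6 \left(-3\right) = \frac{1}{149} - -72 = \frac{1}{149} + 72 = \frac{10729}{149}$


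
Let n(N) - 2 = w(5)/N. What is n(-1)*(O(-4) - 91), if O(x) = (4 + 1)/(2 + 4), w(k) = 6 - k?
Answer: -541/6 ≈ -90.167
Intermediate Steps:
O(x) = ⅚ (O(x) = 5/6 = 5*(⅙) = ⅚)
n(N) = 2 + 1/N (n(N) = 2 + (6 - 1*5)/N = 2 + (6 - 5)/N = 2 + 1/N)
n(-1)*(O(-4) - 91) = (2 + 1/(-1))*(⅚ - 91) = (2 - 1)*(-541/6) = 1*(-541/6) = -541/6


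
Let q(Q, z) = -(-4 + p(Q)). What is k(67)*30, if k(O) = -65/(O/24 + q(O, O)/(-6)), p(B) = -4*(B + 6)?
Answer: 46800/1117 ≈ 41.898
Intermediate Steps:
p(B) = -24 - 4*B (p(B) = -4*(6 + B) = -24 - 4*B)
q(Q, z) = 28 + 4*Q (q(Q, z) = -(-4 + (-24 - 4*Q)) = -(-28 - 4*Q) = 28 + 4*Q)
k(O) = -65/(-14/3 - 5*O/8) (k(O) = -65/(O/24 + (28 + 4*O)/(-6)) = -65/(O*(1/24) + (28 + 4*O)*(-⅙)) = -65/(O/24 + (-14/3 - 2*O/3)) = -65/(-14/3 - 5*O/8))
k(67)*30 = (1560/(112 + 15*67))*30 = (1560/(112 + 1005))*30 = (1560/1117)*30 = 46800/1117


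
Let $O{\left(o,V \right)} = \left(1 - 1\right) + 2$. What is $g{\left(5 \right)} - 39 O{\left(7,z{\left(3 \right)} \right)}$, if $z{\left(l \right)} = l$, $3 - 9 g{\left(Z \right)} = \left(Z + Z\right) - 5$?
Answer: $- \frac{704}{9} \approx -78.222$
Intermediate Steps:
$g{\left(Z \right)} = \frac{8}{9} - \frac{2 Z}{9}$ ($g{\left(Z \right)} = \frac{1}{3} - \frac{\left(Z + Z\right) - 5}{9} = \frac{1}{3} - \frac{2 Z - 5}{9} = \frac{1}{3} - \frac{-5 + 2 Z}{9} = \frac{1}{3} - \left(- \frac{5}{9} + \frac{2 Z}{9}\right) = \frac{8}{9} - \frac{2 Z}{9}$)
$O{\left(o,V \right)} = 2$ ($O{\left(o,V \right)} = 0 + 2 = 2$)
$g{\left(5 \right)} - 39 O{\left(7,z{\left(3 \right)} \right)} = \left(\frac{8}{9} - \frac{10}{9}\right) - 78 = - \frac{2}{9} - 78 = - \frac{704}{9}$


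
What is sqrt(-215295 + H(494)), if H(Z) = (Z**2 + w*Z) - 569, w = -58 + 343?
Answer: sqrt(168962) ≈ 411.05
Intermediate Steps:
w = 285
H(Z) = -569 + Z**2 + 285*Z (H(Z) = (Z**2 + 285*Z) - 569 = -569 + Z**2 + 285*Z)
sqrt(-215295 + H(494)) = sqrt(-215295 + (-569 + 494**2 + 285*494)) = sqrt(-215295 + (-569 + 244036 + 140790)) = sqrt(-215295 + 384257) = sqrt(168962)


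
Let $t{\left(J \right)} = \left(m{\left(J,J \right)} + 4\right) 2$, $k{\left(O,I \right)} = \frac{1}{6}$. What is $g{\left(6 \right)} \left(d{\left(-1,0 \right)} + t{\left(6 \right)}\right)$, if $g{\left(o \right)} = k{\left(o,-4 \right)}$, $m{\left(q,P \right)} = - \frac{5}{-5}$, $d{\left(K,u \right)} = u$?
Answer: $\frac{5}{3} \approx 1.6667$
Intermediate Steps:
$m{\left(q,P \right)} = 1$ ($m{\left(q,P \right)} = \left(-5\right) \left(- \frac{1}{5}\right) = 1$)
$k{\left(O,I \right)} = \frac{1}{6}$
$g{\left(o \right)} = \frac{1}{6}$
$t{\left(J \right)} = 10$ ($t{\left(J \right)} = \left(1 + 4\right) 2 = 5 \cdot 2 = 10$)
$g{\left(6 \right)} \left(d{\left(-1,0 \right)} + t{\left(6 \right)}\right) = \frac{0 + 10}{6} = \frac{1}{6} \cdot 10 = \frac{5}{3}$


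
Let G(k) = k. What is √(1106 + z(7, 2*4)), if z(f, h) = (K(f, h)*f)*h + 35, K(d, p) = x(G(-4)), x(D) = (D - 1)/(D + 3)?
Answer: 7*√29 ≈ 37.696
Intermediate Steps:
x(D) = (-1 + D)/(3 + D)
K(d, p) = 5 (K(d, p) = (-1 - 4)/(3 - 4) = -5/(-1) = -1*(-5) = 5)
z(f, h) = 35 + 5*f*h (z(f, h) = (5*f)*h + 35 = 5*f*h + 35 = 35 + 5*f*h)
√(1106 + z(7, 2*4)) = √(1106 + (35 + 5*7*(2*4))) = √(1106 + (35 + 5*7*8)) = √(1106 + (35 + 280)) = √(1106 + 315) = √1421 = 7*√29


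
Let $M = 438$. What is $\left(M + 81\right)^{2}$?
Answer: $269361$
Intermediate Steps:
$\left(M + 81\right)^{2} = \left(438 + 81\right)^{2} = 519^{2} = 269361$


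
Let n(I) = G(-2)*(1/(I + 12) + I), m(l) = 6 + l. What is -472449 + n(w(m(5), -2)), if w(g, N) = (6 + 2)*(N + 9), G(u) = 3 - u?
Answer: -32107487/68 ≈ -4.7217e+5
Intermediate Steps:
w(g, N) = 72 + 8*N (w(g, N) = 8*(9 + N) = 72 + 8*N)
n(I) = 5*I + 5/(12 + I) (n(I) = (3 - 1*(-2))*(1/(I + 12) + I) = (3 + 2)*(1/(12 + I) + I) = 5*(I + 1/(12 + I)) = 5*I + 5/(12 + I))
-472449 + n(w(m(5), -2)) = -472449 + 5*(1 + (72 + 8*(-2))² + 12*(72 + 8*(-2)))/(12 + (72 + 8*(-2))) = -472449 + 5*(1 + (72 - 16)² + 12*(72 - 16))/(12 + (72 - 16)) = -472449 + 5*(1 + 56² + 12*56)/(12 + 56) = -472449 + 5*(1 + 3136 + 672)/68 = -472449 + 5*(1/68)*3809 = -472449 + 19045/68 = -32107487/68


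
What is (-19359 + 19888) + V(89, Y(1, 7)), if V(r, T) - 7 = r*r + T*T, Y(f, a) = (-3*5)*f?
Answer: 8682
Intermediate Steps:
Y(f, a) = -15*f
V(r, T) = 7 + T² + r² (V(r, T) = 7 + (r*r + T*T) = 7 + (r² + T²) = 7 + (T² + r²) = 7 + T² + r²)
(-19359 + 19888) + V(89, Y(1, 7)) = (-19359 + 19888) + (7 + (-15*1)² + 89²) = 529 + (7 + (-15)² + 7921) = 529 + (7 + 225 + 7921) = 529 + 8153 = 8682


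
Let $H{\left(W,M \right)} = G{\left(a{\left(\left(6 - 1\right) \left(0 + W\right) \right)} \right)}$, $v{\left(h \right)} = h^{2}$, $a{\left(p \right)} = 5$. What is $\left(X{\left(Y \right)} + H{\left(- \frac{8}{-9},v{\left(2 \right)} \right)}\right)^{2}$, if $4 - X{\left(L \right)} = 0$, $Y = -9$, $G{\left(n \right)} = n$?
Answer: $81$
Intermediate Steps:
$H{\left(W,M \right)} = 5$
$X{\left(L \right)} = 4$ ($X{\left(L \right)} = 4 - 0 = 4 + 0 = 4$)
$\left(X{\left(Y \right)} + H{\left(- \frac{8}{-9},v{\left(2 \right)} \right)}\right)^{2} = \left(4 + 5\right)^{2} = 9^{2} = 81$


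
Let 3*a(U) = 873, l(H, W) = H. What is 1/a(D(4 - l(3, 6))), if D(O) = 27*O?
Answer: 1/291 ≈ 0.0034364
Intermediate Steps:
a(U) = 291 (a(U) = (⅓)*873 = 291)
1/a(D(4 - l(3, 6))) = 1/291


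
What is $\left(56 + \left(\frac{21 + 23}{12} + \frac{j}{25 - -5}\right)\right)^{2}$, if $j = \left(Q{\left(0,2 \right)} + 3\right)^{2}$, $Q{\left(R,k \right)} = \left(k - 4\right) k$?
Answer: $\frac{356409}{100} \approx 3564.1$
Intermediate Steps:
$Q{\left(R,k \right)} = k \left(-4 + k\right)$ ($Q{\left(R,k \right)} = \left(-4 + k\right) k = k \left(-4 + k\right)$)
$j = 1$ ($j = \left(2 \left(-4 + 2\right) + 3\right)^{2} = \left(2 \left(-2\right) + 3\right)^{2} = \left(-4 + 3\right)^{2} = \left(-1\right)^{2} = 1$)
$\left(56 + \left(\frac{21 + 23}{12} + \frac{j}{25 - -5}\right)\right)^{2} = \left(56 + \left(\frac{21 + 23}{12} + 1 \frac{1}{25 - -5}\right)\right)^{2} = \left(56 + \left(44 \cdot \frac{1}{12} + 1 \frac{1}{25 + 5}\right)\right)^{2} = \left(56 + \left(\frac{11}{3} + 1 \cdot \frac{1}{30}\right)\right)^{2} = \left(56 + \left(\frac{11}{3} + \frac{1}{30}\right)\right)^{2} = \left(56 + \frac{37}{10}\right)^{2} = \left(\frac{597}{10}\right)^{2} = \frac{356409}{100}$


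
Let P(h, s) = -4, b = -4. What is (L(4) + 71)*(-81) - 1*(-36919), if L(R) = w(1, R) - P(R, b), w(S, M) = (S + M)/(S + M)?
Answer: 30763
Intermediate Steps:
w(S, M) = 1 (w(S, M) = (M + S)/(M + S) = 1)
L(R) = 5 (L(R) = 1 - 1*(-4) = 1 + 4 = 5)
(L(4) + 71)*(-81) - 1*(-36919) = (5 + 71)*(-81) - 1*(-36919) = 76*(-81) + 36919 = -6156 + 36919 = 30763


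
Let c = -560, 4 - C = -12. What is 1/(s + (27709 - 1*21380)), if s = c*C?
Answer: -1/2631 ≈ -0.00038008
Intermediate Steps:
C = 16 (C = 4 - 1*(-12) = 4 + 12 = 16)
s = -8960 (s = -560*16 = -8960)
1/(s + (27709 - 1*21380)) = 1/(-8960 + (27709 - 1*21380)) = 1/(-8960 + (27709 - 21380)) = 1/(-8960 + 6329) = 1/(-2631) = -1/2631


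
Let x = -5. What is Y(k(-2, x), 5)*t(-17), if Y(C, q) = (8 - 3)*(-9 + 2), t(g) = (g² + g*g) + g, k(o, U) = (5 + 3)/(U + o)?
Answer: -19635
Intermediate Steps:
k(o, U) = 8/(U + o)
t(g) = g + 2*g² (t(g) = (g² + g²) + g = 2*g² + g = g + 2*g²)
Y(C, q) = -35 (Y(C, q) = 5*(-7) = -35)
Y(k(-2, x), 5)*t(-17) = -(-595)*(1 + 2*(-17)) = -(-595)*(1 - 34) = -(-595)*(-33) = -35*561 = -19635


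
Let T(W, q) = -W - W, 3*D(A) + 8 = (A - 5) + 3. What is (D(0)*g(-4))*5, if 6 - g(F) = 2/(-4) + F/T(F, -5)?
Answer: -350/3 ≈ -116.67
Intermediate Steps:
D(A) = -10/3 + A/3 (D(A) = -8/3 + ((A - 5) + 3)/3 = -8/3 + ((-5 + A) + 3)/3 = -8/3 + (-2 + A)/3 = -8/3 + (-2/3 + A/3) = -10/3 + A/3)
T(W, q) = -2*W
g(F) = 7 (g(F) = 6 - (2/(-4) + F/((-2*F))) = 6 - (2*(-1/4) + F*(-1/(2*F))) = 6 - (-1/2 - 1/2) = 6 - 1*(-1) = 6 + 1 = 7)
(D(0)*g(-4))*5 = ((-10/3 + (1/3)*0)*7)*5 = ((-10/3 + 0)*7)*5 = -10/3*7*5 = -70/3*5 = -350/3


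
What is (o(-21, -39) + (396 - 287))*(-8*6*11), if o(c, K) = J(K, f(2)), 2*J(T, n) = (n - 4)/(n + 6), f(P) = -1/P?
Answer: -57336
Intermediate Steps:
J(T, n) = (-4 + n)/(2*(6 + n)) (J(T, n) = ((n - 4)/(n + 6))/2 = ((-4 + n)/(6 + n))/2 = (-4 + n)/(2*(6 + n)))
o(c, K) = -9/22 (o(c, K) = (-4 - 1/2)/(2*(6 - 1/2)) = (1/2)*(-9/2)/(11/2) = (1/2)*(2/11)*(-9/2) = -9/22)
(o(-21, -39) + (396 - 287))*(-8*6*11) = (-9/22 + (396 - 287))*(-8*6*11) = (-9/22 + 109)*(-48*11) = (2389/22)*(-528) = -57336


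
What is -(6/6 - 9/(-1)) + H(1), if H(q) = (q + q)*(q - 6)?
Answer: -20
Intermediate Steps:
H(q) = 2*q*(-6 + q) (H(q) = (2*q)*(-6 + q) = 2*q*(-6 + q))
-(6/6 - 9/(-1)) + H(1) = -(6/6 - 9/(-1)) + 2*1*(-6 + 1) = -(6*(⅙) - 9*(-1)) + 2*1*(-5) = -(1 + 9) - 10 = -1*10 - 10 = -10 - 10 = -20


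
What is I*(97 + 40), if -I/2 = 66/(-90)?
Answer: 3014/15 ≈ 200.93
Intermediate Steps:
I = 22/15 (I = -132/(-90) = -132*(-1)/90 = -2*(-11/15) = 22/15 ≈ 1.4667)
I*(97 + 40) = 22*(97 + 40)/15 = (22/15)*137 = 3014/15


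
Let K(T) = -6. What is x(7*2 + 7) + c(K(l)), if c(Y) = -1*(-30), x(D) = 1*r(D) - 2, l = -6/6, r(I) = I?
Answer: 49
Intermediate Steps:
l = -1 (l = -6*⅙ = -1)
x(D) = -2 + D (x(D) = 1*D - 2 = D - 2 = -2 + D)
c(Y) = 30
x(7*2 + 7) + c(K(l)) = (-2 + (7*2 + 7)) + 30 = (-2 + (14 + 7)) + 30 = (-2 + 21) + 30 = 19 + 30 = 49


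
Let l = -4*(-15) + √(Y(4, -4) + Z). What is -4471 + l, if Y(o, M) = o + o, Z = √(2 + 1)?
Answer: -4411 + √(8 + √3) ≈ -4407.9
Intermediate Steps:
Z = √3 ≈ 1.7320
Y(o, M) = 2*o
l = 60 + √(8 + √3) (l = -4*(-15) + √(2*4 + √3) = 60 + √(8 + √3) ≈ 63.120)
-4471 + l = -4471 + (60 + √(8 + √3)) = -4411 + √(8 + √3)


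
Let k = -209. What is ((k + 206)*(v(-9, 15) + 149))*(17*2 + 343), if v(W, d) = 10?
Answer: -179829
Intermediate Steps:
((k + 206)*(v(-9, 15) + 149))*(17*2 + 343) = ((-209 + 206)*(10 + 149))*(17*2 + 343) = (-3*159)*(34 + 343) = -477*377 = -179829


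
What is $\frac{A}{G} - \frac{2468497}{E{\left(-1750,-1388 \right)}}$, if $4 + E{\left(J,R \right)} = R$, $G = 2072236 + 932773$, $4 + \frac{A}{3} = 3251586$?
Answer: $\frac{256256355445}{144240432} \approx 1776.6$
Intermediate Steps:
$A = 9754746$ ($A = -12 + 3 \cdot 3251586 = -12 + 9754758 = 9754746$)
$G = 3005009$
$E{\left(J,R \right)} = -4 + R$
$\frac{A}{G} - \frac{2468497}{E{\left(-1750,-1388 \right)}} = \frac{9754746}{3005009} - \frac{2468497}{-4 - 1388} = 9754746 \cdot \frac{1}{3005009} - \frac{2468497}{-1392} = \frac{9754746}{3005009} - - \frac{2468497}{1392} = \frac{9754746}{3005009} + \frac{2468497}{1392} = \frac{256256355445}{144240432}$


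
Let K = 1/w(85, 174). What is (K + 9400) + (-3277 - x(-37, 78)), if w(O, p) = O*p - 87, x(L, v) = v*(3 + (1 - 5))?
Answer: 91173304/14703 ≈ 6201.0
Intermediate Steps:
x(L, v) = -v (x(L, v) = v*(3 - 4) = v*(-1) = -v)
w(O, p) = -87 + O*p
K = 1/14703 (K = 1/(-87 + 85*174) = 1/(-87 + 14790) = 1/14703 ≈ 6.8013e-5)
(K + 9400) + (-3277 - x(-37, 78)) = (1/14703 + 9400) + (-3277 - (-1)*78) = 138208201/14703 + (-3277 - 1*(-78)) = 138208201/14703 + (-3277 + 78) = 138208201/14703 - 3199 = 91173304/14703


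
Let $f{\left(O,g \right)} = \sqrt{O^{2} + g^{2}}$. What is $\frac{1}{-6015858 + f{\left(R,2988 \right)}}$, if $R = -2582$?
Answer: $- \frac{3007929}{18095265940648} - \frac{\sqrt{3898717}}{18095265940648} \approx -1.6634 \cdot 10^{-7}$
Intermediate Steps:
$\frac{1}{-6015858 + f{\left(R,2988 \right)}} = \frac{1}{-6015858 + \sqrt{\left(-2582\right)^{2} + 2988^{2}}} = \frac{1}{-6015858 + \sqrt{6666724 + 8928144}} = \frac{1}{-6015858 + \sqrt{15594868}} = \frac{1}{-6015858 + 2 \sqrt{3898717}}$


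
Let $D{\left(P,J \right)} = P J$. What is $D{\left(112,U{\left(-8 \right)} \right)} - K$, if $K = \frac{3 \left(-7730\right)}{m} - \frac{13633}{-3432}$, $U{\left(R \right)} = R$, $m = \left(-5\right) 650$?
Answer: $- \frac{77829841}{85800} \approx -907.11$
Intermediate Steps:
$m = -3250$
$D{\left(P,J \right)} = J P$
$K = \frac{953041}{85800}$ ($K = \frac{3 \left(-7730\right)}{-3250} - \frac{13633}{-3432} = \left(-23190\right) \left(- \frac{1}{3250}\right) - - \frac{13633}{3432} = \frac{2319}{325} + \frac{13633}{3432} = \frac{953041}{85800} \approx 11.108$)
$D{\left(112,U{\left(-8 \right)} \right)} - K = \left(-8\right) 112 - \frac{953041}{85800} = -896 - \frac{953041}{85800} = - \frac{77829841}{85800}$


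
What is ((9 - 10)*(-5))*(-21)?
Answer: -105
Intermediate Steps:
((9 - 10)*(-5))*(-21) = -1*(-5)*(-21) = 5*(-21) = -105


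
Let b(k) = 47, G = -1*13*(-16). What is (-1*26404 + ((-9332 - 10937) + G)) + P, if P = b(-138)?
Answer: -46418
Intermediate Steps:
G = 208 (G = -13*(-16) = 208)
P = 47
(-1*26404 + ((-9332 - 10937) + G)) + P = (-1*26404 + ((-9332 - 10937) + 208)) + 47 = (-26404 + (-20269 + 208)) + 47 = (-26404 - 20061) + 47 = -46465 + 47 = -46418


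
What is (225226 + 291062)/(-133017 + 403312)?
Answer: 516288/270295 ≈ 1.9101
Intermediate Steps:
(225226 + 291062)/(-133017 + 403312) = 516288/270295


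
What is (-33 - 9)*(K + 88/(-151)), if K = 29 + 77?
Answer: -668556/151 ≈ -4427.5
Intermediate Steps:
K = 106
(-33 - 9)*(K + 88/(-151)) = (-33 - 9)*(106 + 88/(-151)) = -42*(106 + 88*(-1/151)) = -42*(106 - 88/151) = -42*15918/151 = -668556/151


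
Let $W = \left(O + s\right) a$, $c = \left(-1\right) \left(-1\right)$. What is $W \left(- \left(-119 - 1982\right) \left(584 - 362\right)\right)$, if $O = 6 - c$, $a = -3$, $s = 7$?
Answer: $-16791192$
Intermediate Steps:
$c = 1$
$O = 5$ ($O = 6 - 1 = 5$)
$W = -36$ ($W = \left(5 + 7\right) \left(-3\right) = 12 \left(-3\right) = -36$)
$W \left(- \left(-119 - 1982\right) \left(584 - 362\right)\right) = - 36 \left(- \left(-119 - 1982\right) \left(584 - 362\right)\right) = - 36 \left(- \left(-2101\right) 222\right) = - 36 \left(\left(-1\right) \left(-466422\right)\right) = \left(-36\right) 466422 = -16791192$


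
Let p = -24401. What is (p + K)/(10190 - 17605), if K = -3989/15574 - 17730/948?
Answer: 15022499231/4561507795 ≈ 3.2933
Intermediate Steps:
K = -11662858/615173 (K = -3989*1/15574 - 17730*1/948 = -3989/15574 - 2955/158 = -11662858/615173 ≈ -18.959)
(p + K)/(10190 - 17605) = (-24401 - 11662858/615173)/(10190 - 17605) = -15022499231/615173/(-7415) = -15022499231/615173*(-1/7415) = 15022499231/4561507795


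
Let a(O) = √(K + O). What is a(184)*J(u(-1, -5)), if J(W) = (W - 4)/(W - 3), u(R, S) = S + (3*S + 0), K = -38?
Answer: 24*√146/23 ≈ 12.608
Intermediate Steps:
u(R, S) = 4*S (u(R, S) = S + 3*S = 4*S)
J(W) = (-4 + W)/(-3 + W)
a(O) = √(-38 + O)
a(184)*J(u(-1, -5)) = √(-38 + 184)*((-4 + 4*(-5))/(-3 + 4*(-5))) = √146*((-4 - 20)/(-3 - 20)) = √146*(-24/(-23)) = √146*(-1/23*(-24)) = √146*(24/23) = 24*√146/23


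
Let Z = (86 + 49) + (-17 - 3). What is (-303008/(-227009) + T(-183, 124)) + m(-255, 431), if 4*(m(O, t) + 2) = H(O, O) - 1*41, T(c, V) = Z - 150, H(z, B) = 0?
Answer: -41692669/908036 ≈ -45.915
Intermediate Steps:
Z = 115 (Z = 135 - 20 = 115)
T(c, V) = -35 (T(c, V) = 115 - 150 = -35)
m(O, t) = -49/4 (m(O, t) = -2 + (0 - 1*41)/4 = -2 + (0 - 41)/4 = -2 + (¼)*(-41) = -2 - 41/4 = -49/4)
(-303008/(-227009) + T(-183, 124)) + m(-255, 431) = (-303008/(-227009) - 35) - 49/4 = (-303008*(-1/227009) - 35) - 49/4 = (303008/227009 - 35) - 49/4 = -7642307/227009 - 49/4 = -41692669/908036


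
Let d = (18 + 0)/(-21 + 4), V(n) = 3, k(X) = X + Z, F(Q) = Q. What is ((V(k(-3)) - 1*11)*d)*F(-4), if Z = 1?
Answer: -576/17 ≈ -33.882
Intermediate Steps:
k(X) = 1 + X (k(X) = X + 1 = 1 + X)
d = -18/17 (d = 18/(-17) = 18*(-1/17) = -18/17 ≈ -1.0588)
((V(k(-3)) - 1*11)*d)*F(-4) = ((3 - 1*11)*(-18/17))*(-4) = ((3 - 11)*(-18/17))*(-4) = -8*(-18/17)*(-4) = (144/17)*(-4) = -576/17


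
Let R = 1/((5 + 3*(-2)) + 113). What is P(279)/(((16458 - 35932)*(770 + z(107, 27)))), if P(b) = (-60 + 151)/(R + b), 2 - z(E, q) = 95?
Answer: -56/2263646311 ≈ -2.4739e-8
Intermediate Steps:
z(E, q) = -93 (z(E, q) = 2 - 1*95 = 2 - 95 = -93)
R = 1/112 (R = 1/((5 - 6) + 113) = 1/(-1 + 113) = 1/112 ≈ 0.0089286)
P(b) = 91/(1/112 + b) (P(b) = (-60 + 151)/(1/112 + b) = 91/(1/112 + b))
P(279)/(((16458 - 35932)*(770 + z(107, 27)))) = (10192/(1 + 112*279))/(((16458 - 35932)*(770 - 93))) = (10192/(1 + 31248))/((-19474*677)) = (10192/31249)/(-13183898) = (10192*(1/31249))*(-1/13183898) = (10192/31249)*(-1/13183898) = -56/2263646311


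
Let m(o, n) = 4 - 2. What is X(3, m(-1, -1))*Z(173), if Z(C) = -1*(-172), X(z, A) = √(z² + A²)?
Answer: 172*√13 ≈ 620.16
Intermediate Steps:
m(o, n) = 2
X(z, A) = √(A² + z²)
Z(C) = 172
X(3, m(-1, -1))*Z(173) = √(2² + 3²)*172 = √(4 + 9)*172 = √13*172 = 172*√13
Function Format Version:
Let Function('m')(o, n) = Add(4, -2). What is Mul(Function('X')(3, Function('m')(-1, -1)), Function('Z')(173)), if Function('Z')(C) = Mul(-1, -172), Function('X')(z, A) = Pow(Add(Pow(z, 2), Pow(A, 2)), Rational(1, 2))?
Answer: Mul(172, Pow(13, Rational(1, 2))) ≈ 620.16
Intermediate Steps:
Function('m')(o, n) = 2
Function('X')(z, A) = Pow(Add(Pow(A, 2), Pow(z, 2)), Rational(1, 2))
Function('Z')(C) = 172
Mul(Function('X')(3, Function('m')(-1, -1)), Function('Z')(173)) = Mul(Pow(Add(Pow(2, 2), Pow(3, 2)), Rational(1, 2)), 172) = Mul(Pow(Add(4, 9), Rational(1, 2)), 172) = Mul(Pow(13, Rational(1, 2)), 172) = Mul(172, Pow(13, Rational(1, 2)))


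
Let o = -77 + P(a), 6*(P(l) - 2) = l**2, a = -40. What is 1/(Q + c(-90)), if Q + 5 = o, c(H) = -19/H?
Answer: 90/16819 ≈ 0.0053511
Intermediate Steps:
P(l) = 2 + l**2/6
o = 575/3 (o = -77 + (2 + (1/6)*(-40)**2) = -77 + (2 + (1/6)*1600) = -77 + (2 + 800/3) = -77 + 806/3 = 575/3 ≈ 191.67)
Q = 560/3 (Q = -5 + 575/3 = 560/3 ≈ 186.67)
1/(Q + c(-90)) = 1/(560/3 - 19/(-90)) = 1/(560/3 - 19*(-1/90)) = 1/(560/3 + 19/90) = 1/(16819/90) = 90/16819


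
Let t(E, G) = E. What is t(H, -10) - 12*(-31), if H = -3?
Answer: 369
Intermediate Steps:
t(H, -10) - 12*(-31) = -3 - 12*(-31) = -3 + 372 = 369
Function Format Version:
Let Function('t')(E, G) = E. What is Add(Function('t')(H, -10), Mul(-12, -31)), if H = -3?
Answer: 369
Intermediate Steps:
Add(Function('t')(H, -10), Mul(-12, -31)) = Add(-3, Mul(-12, -31)) = Add(-3, 372) = 369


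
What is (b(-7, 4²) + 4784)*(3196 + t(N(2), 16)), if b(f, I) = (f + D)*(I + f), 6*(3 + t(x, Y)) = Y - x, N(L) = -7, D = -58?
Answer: 80541019/6 ≈ 1.3424e+7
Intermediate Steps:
t(x, Y) = -3 - x/6 + Y/6 (t(x, Y) = -3 + (Y - x)/6 = -3 + (-x/6 + Y/6) = -3 - x/6 + Y/6)
b(f, I) = (-58 + f)*(I + f) (b(f, I) = (f - 58)*(I + f) = (-58 + f)*(I + f))
(b(-7, 4²) + 4784)*(3196 + t(N(2), 16)) = (((-7)² - 58*4² - 58*(-7) + 4²*(-7)) + 4784)*(3196 + (-3 - ⅙*(-7) + (⅙)*16)) = ((49 - 58*16 + 406 + 16*(-7)) + 4784)*(3196 + (-3 + 7/6 + 8/3)) = ((49 - 928 + 406 - 112) + 4784)*(3196 + ⅚) = (-585 + 4784)*(19181/6) = 4199*(19181/6) = 80541019/6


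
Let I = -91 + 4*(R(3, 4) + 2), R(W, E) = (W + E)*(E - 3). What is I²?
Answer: 3025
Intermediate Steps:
R(W, E) = (-3 + E)*(E + W) (R(W, E) = (E + W)*(-3 + E) = (-3 + E)*(E + W))
I = -55 (I = -91 + 4*((4² - 3*4 - 3*3 + 4*3) + 2) = -91 + 4*((16 - 12 - 9 + 12) + 2) = -91 + 4*(7 + 2) = -91 + 4*9 = -91 + 36 = -55)
I² = (-55)² = 3025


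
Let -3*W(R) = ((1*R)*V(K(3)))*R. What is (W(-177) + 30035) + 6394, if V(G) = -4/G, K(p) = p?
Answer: 50353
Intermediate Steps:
W(R) = 4*R²/9 (W(R) = -(1*R)*(-4/3)*R/3 = -R*(-4*⅓)*R/3 = -R*(-4/3)*R/3 = -(-4*R/3)*R/3 = -(-4)*R²/9 = 4*R²/9)
(W(-177) + 30035) + 6394 = ((4/9)*(-177)² + 30035) + 6394 = ((4/9)*31329 + 30035) + 6394 = (13924 + 30035) + 6394 = 43959 + 6394 = 50353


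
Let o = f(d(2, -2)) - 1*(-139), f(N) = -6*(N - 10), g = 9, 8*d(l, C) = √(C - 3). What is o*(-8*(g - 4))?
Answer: -7960 + 30*I*√5 ≈ -7960.0 + 67.082*I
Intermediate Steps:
d(l, C) = √(-3 + C)/8 (d(l, C) = √(C - 3)/8 = √(-3 + C)/8)
f(N) = 60 - 6*N (f(N) = -6*(-10 + N) = 60 - 6*N)
o = 199 - 3*I*√5/4 (o = (60 - 3*√(-3 - 2)/4) - 1*(-139) = (60 - 3*√(-5)/4) + 139 = (60 - 3*I*√5/4) + 139 = 199 - 3*I*√5/4 ≈ 199.0 - 1.6771*I)
o*(-8*(g - 4)) = (199 - 3*I*√5/4)*(-8*(9 - 4)) = (199 - 3*I*√5/4)*(-8*5) = (199 - 3*I*√5/4)*(-40) = -7960 + 30*I*√5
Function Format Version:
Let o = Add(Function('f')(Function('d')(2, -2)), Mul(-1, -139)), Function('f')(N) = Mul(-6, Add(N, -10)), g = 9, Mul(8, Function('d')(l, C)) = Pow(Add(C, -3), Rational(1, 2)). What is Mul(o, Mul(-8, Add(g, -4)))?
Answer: Add(-7960, Mul(30, I, Pow(5, Rational(1, 2)))) ≈ Add(-7960.0, Mul(67.082, I))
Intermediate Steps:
Function('d')(l, C) = Mul(Rational(1, 8), Pow(Add(-3, C), Rational(1, 2))) (Function('d')(l, C) = Mul(Rational(1, 8), Pow(Add(C, -3), Rational(1, 2))) = Mul(Rational(1, 8), Pow(Add(-3, C), Rational(1, 2))))
Function('f')(N) = Add(60, Mul(-6, N)) (Function('f')(N) = Mul(-6, Add(-10, N)) = Add(60, Mul(-6, N)))
o = Add(199, Mul(Rational(-3, 4), I, Pow(5, Rational(1, 2)))) (o = Add(Add(60, Mul(-6, Mul(Rational(1, 8), Pow(Add(-3, -2), Rational(1, 2))))), Mul(-1, -139)) = Add(Add(60, Mul(-6, Mul(Rational(1, 8), Pow(-5, Rational(1, 2))))), 139) = Add(Add(60, Mul(-6, Mul(Rational(1, 8), Mul(I, Pow(5, Rational(1, 2)))))), 139) = Add(Add(60, Mul(-6, Mul(Rational(1, 8), I, Pow(5, Rational(1, 2))))), 139) = Add(Add(60, Mul(Rational(-3, 4), I, Pow(5, Rational(1, 2)))), 139) = Add(199, Mul(Rational(-3, 4), I, Pow(5, Rational(1, 2)))) ≈ Add(199.00, Mul(-1.6771, I)))
Mul(o, Mul(-8, Add(g, -4))) = Mul(Add(199, Mul(Rational(-3, 4), I, Pow(5, Rational(1, 2)))), Mul(-8, Add(9, -4))) = Mul(Add(199, Mul(Rational(-3, 4), I, Pow(5, Rational(1, 2)))), Mul(-8, 5)) = Mul(Add(199, Mul(Rational(-3, 4), I, Pow(5, Rational(1, 2)))), -40) = Add(-7960, Mul(30, I, Pow(5, Rational(1, 2))))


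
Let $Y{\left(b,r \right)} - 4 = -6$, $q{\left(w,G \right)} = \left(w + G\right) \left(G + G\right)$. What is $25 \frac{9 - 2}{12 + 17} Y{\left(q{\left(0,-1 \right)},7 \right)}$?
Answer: $- \frac{350}{29} \approx -12.069$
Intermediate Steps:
$q{\left(w,G \right)} = 2 G \left(G + w\right)$ ($q{\left(w,G \right)} = \left(G + w\right) 2 G = 2 G \left(G + w\right)$)
$Y{\left(b,r \right)} = -2$ ($Y{\left(b,r \right)} = 4 - 6 = -2$)
$25 \frac{9 - 2}{12 + 17} Y{\left(q{\left(0,-1 \right)},7 \right)} = 25 \frac{9 - 2}{12 + 17} \left(-2\right) = 25 \cdot \frac{7}{29} \left(-2\right) = \frac{175}{29} \left(-2\right) = - \frac{350}{29}$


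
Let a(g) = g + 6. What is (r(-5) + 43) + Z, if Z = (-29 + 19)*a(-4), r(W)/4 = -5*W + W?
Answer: 103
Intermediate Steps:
a(g) = 6 + g
r(W) = -16*W (r(W) = 4*(-5*W + W) = 4*(-4*W) = -16*W)
Z = -20 (Z = (-29 + 19)*(6 - 4) = -10*2 = -20)
(r(-5) + 43) + Z = (-16*(-5) + 43) - 20 = (80 + 43) - 20 = 123 - 20 = 103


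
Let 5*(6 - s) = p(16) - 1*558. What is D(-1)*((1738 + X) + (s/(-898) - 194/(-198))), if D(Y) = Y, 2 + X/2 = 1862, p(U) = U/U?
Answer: -2426512997/444510 ≈ -5458.9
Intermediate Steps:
p(U) = 1
s = 587/5 (s = 6 - (1 - 1*558)/5 = 6 - (1 - 558)/5 = 6 - ⅕*(-557) = 6 + 557/5 = 587/5 ≈ 117.40)
X = 3720 (X = -4 + 2*1862 = -4 + 3724 = 3720)
D(-1)*((1738 + X) + (s/(-898) - 194/(-198))) = -((1738 + 3720) + ((587/5)/(-898) - 194/(-198))) = -(5458 + ((587/5)*(-1/898) - 194*(-1/198))) = -(5458 + (-587/4490 + 97/99)) = -(5458 + 377417/444510) = -1*2426512997/444510 = -2426512997/444510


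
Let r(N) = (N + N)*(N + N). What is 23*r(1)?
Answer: 92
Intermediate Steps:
r(N) = 4*N**2 (r(N) = (2*N)*(2*N) = 4*N**2)
23*r(1) = 23*(4*1**2) = 23*(4*1) = 23*4 = 92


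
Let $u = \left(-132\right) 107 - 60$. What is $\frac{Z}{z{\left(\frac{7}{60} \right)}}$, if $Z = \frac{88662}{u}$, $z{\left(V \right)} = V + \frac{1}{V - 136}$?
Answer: $- \frac{602384405}{10533787} \approx -57.186$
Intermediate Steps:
$z{\left(V \right)} = V + \frac{1}{-136 + V}$
$u = -14184$ ($u = -14124 - 60 = -14184$)
$Z = - \frac{14777}{2364}$ ($Z = \frac{88662}{-14184} = 88662 \left(- \frac{1}{14184}\right) = - \frac{14777}{2364} \approx -6.2508$)
$\frac{Z}{z{\left(\frac{7}{60} \right)}} = - \frac{14777}{2364 \frac{1 + \left(\frac{7}{60}\right)^{2} - 136 \cdot \frac{7}{60}}{-136 + \frac{7}{60}}} = - \frac{14777}{2364 \frac{1 + \left(7 \cdot \frac{1}{60}\right)^{2} - 136 \cdot 7 \cdot \frac{1}{60}}{-136 + 7 \cdot \frac{1}{60}}} = - \frac{14777}{2364 \frac{1 + \left(\frac{7}{60}\right)^{2} - \frac{238}{15}}{-136 + \frac{7}{60}}} = - \frac{14777}{2364 \frac{1 + \frac{49}{3600} - \frac{238}{15}}{- \frac{8153}{60}}} = - \frac{14777}{2364 \left(\left(- \frac{60}{8153}\right) \left(- \frac{53471}{3600}\right)\right)} = - \frac{14777}{2364 \cdot \frac{53471}{489180}} = \left(- \frac{14777}{2364}\right) \frac{489180}{53471} = - \frac{602384405}{10533787}$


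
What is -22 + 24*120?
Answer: 2858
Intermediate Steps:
-22 + 24*120 = -22 + 2880 = 2858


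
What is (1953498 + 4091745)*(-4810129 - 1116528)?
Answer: -35828081742651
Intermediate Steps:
(1953498 + 4091745)*(-4810129 - 1116528) = 6045243*(-5926657) = -35828081742651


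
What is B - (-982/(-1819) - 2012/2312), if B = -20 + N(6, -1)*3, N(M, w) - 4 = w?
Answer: -659873/61846 ≈ -10.670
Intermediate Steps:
N(M, w) = 4 + w
B = -11 (B = -20 + (4 - 1)*3 = -20 + 3*3 = -20 + 9 = -11)
B - (-982/(-1819) - 2012/2312) = -11 - (-982/(-1819) - 2012/2312) = -11 - (-982*(-1/1819) - 2012*1/2312) = -11 - (982/1819 - 503/578) = -11 - 1*(-20433/61846) = -11 + 20433/61846 = -659873/61846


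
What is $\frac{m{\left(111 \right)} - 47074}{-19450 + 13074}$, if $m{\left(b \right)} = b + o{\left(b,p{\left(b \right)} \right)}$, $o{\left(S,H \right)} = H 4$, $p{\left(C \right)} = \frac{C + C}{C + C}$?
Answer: $\frac{46959}{6376} \approx 7.365$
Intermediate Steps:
$p{\left(C \right)} = 1$ ($p{\left(C \right)} = \frac{2 C}{2 C} = 2 C \frac{1}{2 C} = 1$)
$o{\left(S,H \right)} = 4 H$
$m{\left(b \right)} = 4 + b$ ($m{\left(b \right)} = b + 4 \cdot 1 = b + 4 = 4 + b$)
$\frac{m{\left(111 \right)} - 47074}{-19450 + 13074} = \frac{\left(4 + 111\right) - 47074}{-19450 + 13074} = \frac{115 - 47074}{-6376} = \left(-46959\right) \left(- \frac{1}{6376}\right) = \frac{46959}{6376}$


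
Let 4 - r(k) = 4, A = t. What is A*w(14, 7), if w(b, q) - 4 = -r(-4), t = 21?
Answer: 84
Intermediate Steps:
A = 21
r(k) = 0 (r(k) = 4 - 1*4 = 4 - 4 = 0)
w(b, q) = 4 (w(b, q) = 4 - 1*0 = 4 + 0 = 4)
A*w(14, 7) = 21*4 = 84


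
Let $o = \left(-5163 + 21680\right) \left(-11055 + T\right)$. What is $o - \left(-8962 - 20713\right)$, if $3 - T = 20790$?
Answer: $-525904639$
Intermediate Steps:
$T = -20787$ ($T = 3 - 20790 = -20787$)
$o = -525934314$ ($o = \left(-5163 + 21680\right) \left(-11055 - 20787\right) = 16517 \left(-31842\right) = -525934314$)
$o - \left(-8962 - 20713\right) = -525934314 - \left(-8962 - 20713\right) = -525934314 - -29675 = -525934314 + 29675 = -525904639$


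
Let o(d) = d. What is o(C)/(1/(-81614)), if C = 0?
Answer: 0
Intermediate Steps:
o(C)/(1/(-81614)) = 0/(1/(-81614)) = 0/(-1/81614) = 0*(-81614) = 0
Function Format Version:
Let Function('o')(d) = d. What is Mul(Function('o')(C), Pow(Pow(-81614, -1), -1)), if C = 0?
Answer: 0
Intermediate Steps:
Mul(Function('o')(C), Pow(Pow(-81614, -1), -1)) = Mul(0, Pow(Pow(-81614, -1), -1)) = Mul(0, Pow(Rational(-1, 81614), -1)) = Mul(0, -81614) = 0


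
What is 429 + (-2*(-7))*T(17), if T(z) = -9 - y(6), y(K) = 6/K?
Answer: 289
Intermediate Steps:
T(z) = -10 (T(z) = -9 - 6/6 = -9 - 1*1 = -9 - 1 = -10)
429 + (-2*(-7))*T(17) = 429 - 2*(-7)*(-10) = 429 + 14*(-10) = 429 - 140 = 289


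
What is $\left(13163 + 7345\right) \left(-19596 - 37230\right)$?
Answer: $-1165387608$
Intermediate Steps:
$\left(13163 + 7345\right) \left(-19596 - 37230\right) = 20508 \left(-56826\right) = -1165387608$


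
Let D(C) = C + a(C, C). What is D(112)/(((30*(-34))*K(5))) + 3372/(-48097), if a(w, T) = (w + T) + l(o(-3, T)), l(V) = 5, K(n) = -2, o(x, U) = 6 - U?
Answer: 9522197/98117880 ≈ 0.097049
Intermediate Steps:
a(w, T) = 5 + T + w (a(w, T) = (w + T) + 5 = (T + w) + 5 = 5 + T + w)
D(C) = 5 + 3*C (D(C) = C + (5 + C + C) = C + (5 + 2*C) = 5 + 3*C)
D(112)/(((30*(-34))*K(5))) + 3372/(-48097) = (5 + 3*112)/(((30*(-34))*(-2))) + 3372/(-48097) = (5 + 336)/((-1020*(-2))) + 3372*(-1/48097) = 341/2040 - 3372/48097 = 9522197/98117880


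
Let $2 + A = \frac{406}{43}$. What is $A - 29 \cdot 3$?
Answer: $- \frac{3421}{43} \approx -79.558$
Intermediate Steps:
$A = \frac{320}{43}$ ($A = -2 + \frac{406}{43} = \frac{320}{43} \approx 7.4419$)
$A - 29 \cdot 3 = \frac{320}{43} - 29 \cdot 3 = \frac{320}{43} - 87 = - \frac{3421}{43}$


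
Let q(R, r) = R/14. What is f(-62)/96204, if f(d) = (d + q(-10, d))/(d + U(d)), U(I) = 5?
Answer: 439/38385396 ≈ 1.1437e-5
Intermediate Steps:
q(R, r) = R/14 (q(R, r) = R*(1/14) = R/14)
f(d) = (-5/7 + d)/(5 + d) (f(d) = (d + (1/14)*(-10))/(d + 5) = (d - 5/7)/(5 + d) = (-5/7 + d)/(5 + d))
f(-62)/96204 = ((-5/7 - 62)/(5 - 62))/96204 = (-439/7/(-57))*(1/96204) = -1/57*(-439/7)*(1/96204) = (439/399)*(1/96204) = 439/38385396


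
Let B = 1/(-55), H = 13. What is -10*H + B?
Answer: -7151/55 ≈ -130.02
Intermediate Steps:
B = -1/55 ≈ -0.018182
-10*H + B = -10*13 - 1/55 = -130 - 1/55 = -7151/55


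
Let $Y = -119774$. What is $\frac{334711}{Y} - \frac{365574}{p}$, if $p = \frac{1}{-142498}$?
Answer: $\frac{6239454516474737}{119774} \approx 5.2094 \cdot 10^{10}$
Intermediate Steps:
$p = - \frac{1}{142498} \approx -7.0176 \cdot 10^{-6}$
$\frac{334711}{Y} - \frac{365574}{p} = \frac{334711}{-119774} - \frac{365574}{- \frac{1}{142498}} = 334711 \left(- \frac{1}{119774}\right) - -52093563852 = - \frac{334711}{119774} + 52093563852 = \frac{6239454516474737}{119774}$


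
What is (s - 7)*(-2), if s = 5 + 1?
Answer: 2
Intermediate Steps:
s = 6
(s - 7)*(-2) = (6 - 7)*(-2) = -1*(-2) = 2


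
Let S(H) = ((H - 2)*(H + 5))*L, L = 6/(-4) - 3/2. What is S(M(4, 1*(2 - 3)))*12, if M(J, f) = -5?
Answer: 0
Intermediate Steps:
L = -3 (L = 6*(-¼) - 3*½ = -3/2 - 3/2 = -3)
S(H) = -3*(-2 + H)*(5 + H) (S(H) = ((H - 2)*(H + 5))*(-3) = ((-2 + H)*(5 + H))*(-3) = -3*(-2 + H)*(5 + H))
S(M(4, 1*(2 - 3)))*12 = (30 - 9*(-5) - 3*(-5)²)*12 = (30 + 45 - 3*25)*12 = (30 + 45 - 75)*12 = 0*12 = 0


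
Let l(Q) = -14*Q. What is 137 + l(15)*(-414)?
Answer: 87077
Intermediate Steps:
137 + l(15)*(-414) = 137 - 14*15*(-414) = 137 - 210*(-414) = 137 + 86940 = 87077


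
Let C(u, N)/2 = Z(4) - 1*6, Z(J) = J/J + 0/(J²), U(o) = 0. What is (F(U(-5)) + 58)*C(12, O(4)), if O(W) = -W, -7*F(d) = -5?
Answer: -4110/7 ≈ -587.14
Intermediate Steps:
F(d) = 5/7 (F(d) = -⅐*(-5) = 5/7)
Z(J) = 1 (Z(J) = 1 + 0/J² = 1 + 0 = 1)
C(u, N) = -10 (C(u, N) = 2*(1 - 1*6) = 2*(1 - 6) = 2*(-5) = -10)
(F(U(-5)) + 58)*C(12, O(4)) = (5/7 + 58)*(-10) = (411/7)*(-10) = -4110/7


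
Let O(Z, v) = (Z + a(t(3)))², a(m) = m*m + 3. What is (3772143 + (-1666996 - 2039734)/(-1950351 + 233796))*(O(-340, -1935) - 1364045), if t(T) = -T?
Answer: -1627140775809927559/343311 ≈ -4.7396e+12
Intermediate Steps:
a(m) = 3 + m² (a(m) = m² + 3 = 3 + m²)
O(Z, v) = (12 + Z)² (O(Z, v) = (Z + (3 + (-1*3)²))² = (Z + (3 + (-3)²))² = (Z + (3 + 9))² = (Z + 12)² = (12 + Z)²)
(3772143 + (-1666996 - 2039734)/(-1950351 + 233796))*(O(-340, -1935) - 1364045) = (3772143 + (-1666996 - 2039734)/(-1950351 + 233796))*((12 - 340)² - 1364045) = (3772143 - 3706730/(-1716555))*((-328)² - 1364045) = (3772143 - 3706730*(-1/1716555))*(107584 - 1364045) = (3772143 + 741346/343311)*(-1256461) = (1295018926819/343311)*(-1256461) = -1627140775809927559/343311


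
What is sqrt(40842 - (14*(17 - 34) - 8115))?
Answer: sqrt(49195) ≈ 221.80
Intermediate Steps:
sqrt(40842 - (14*(17 - 34) - 8115)) = sqrt(40842 - (14*(-17) - 8115)) = sqrt(40842 - (-238 - 8115)) = sqrt(40842 - 1*(-8353)) = sqrt(40842 + 8353) = sqrt(49195)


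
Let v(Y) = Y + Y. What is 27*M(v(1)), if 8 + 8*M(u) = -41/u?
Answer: -1539/16 ≈ -96.188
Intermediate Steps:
v(Y) = 2*Y
M(u) = -1 - 41/(8*u) (M(u) = -1 + (-41/u)/8 = -1 - 41/(8*u))
27*M(v(1)) = 27*((-41/8 - 2)/((2*1))) = 27*((-41/8 - 1*2)/2) = 27*((-41/8 - 2)/2) = 27*((1/2)*(-57/8)) = 27*(-57/16) = -1539/16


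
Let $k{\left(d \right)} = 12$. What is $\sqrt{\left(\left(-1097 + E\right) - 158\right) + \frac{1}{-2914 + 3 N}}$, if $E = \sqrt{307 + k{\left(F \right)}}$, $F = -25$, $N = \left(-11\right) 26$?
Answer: $\frac{\sqrt{-4464030923 + 3556996 \sqrt{319}}}{1886} \approx 35.173 i$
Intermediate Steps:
$N = -286$
$E = \sqrt{319}$ ($E = \sqrt{307 + 12} = \sqrt{319} \approx 17.861$)
$\sqrt{\left(\left(-1097 + E\right) - 158\right) + \frac{1}{-2914 + 3 N}} = \sqrt{\left(\left(-1097 + \sqrt{319}\right) - 158\right) + \frac{1}{-2914 + 3 \left(-286\right)}} = \sqrt{\left(-1255 + \sqrt{319}\right) + \frac{1}{-2914 - 858}} = \sqrt{\left(-1255 + \sqrt{319}\right) + \frac{1}{-3772}} = \sqrt{\left(-1255 + \sqrt{319}\right) - \frac{1}{3772}} = \sqrt{- \frac{4733861}{3772} + \sqrt{319}}$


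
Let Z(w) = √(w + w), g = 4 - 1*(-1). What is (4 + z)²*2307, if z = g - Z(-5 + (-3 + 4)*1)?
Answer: 168411 - 83052*I*√2 ≈ 1.6841e+5 - 1.1745e+5*I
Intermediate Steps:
g = 5 (g = 4 + 1 = 5)
Z(w) = √2*√w (Z(w) = √(2*w) = √2*√w)
z = 5 - 2*I*√2 (z = 5 - √2*√(-5 + (-3 + 4)*1) = 5 - √2*√(-5 + 1*1) = 5 - √2*√(-5 + 1) = 5 - √2*√(-4) = 5 - √2*2*I = 5 - 2*I*√2 ≈ 5.0 - 2.8284*I)
(4 + z)²*2307 = (4 + (5 - 2*I*√2))²*2307 = (9 - 2*I*√2)²*2307 = 2307*(9 - 2*I*√2)²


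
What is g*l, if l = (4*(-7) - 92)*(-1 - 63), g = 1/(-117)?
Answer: -2560/39 ≈ -65.641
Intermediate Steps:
g = -1/117 ≈ -0.0085470
l = 7680 (l = (-28 - 92)*(-64) = -120*(-64) = 7680)
g*l = -1/117*7680 = -2560/39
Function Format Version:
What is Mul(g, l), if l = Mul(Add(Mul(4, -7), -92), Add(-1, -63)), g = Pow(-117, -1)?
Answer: Rational(-2560, 39) ≈ -65.641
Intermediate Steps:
g = Rational(-1, 117) ≈ -0.0085470
l = 7680 (l = Mul(Add(-28, -92), -64) = Mul(-120, -64) = 7680)
Mul(g, l) = Mul(Rational(-1, 117), 7680) = Rational(-2560, 39)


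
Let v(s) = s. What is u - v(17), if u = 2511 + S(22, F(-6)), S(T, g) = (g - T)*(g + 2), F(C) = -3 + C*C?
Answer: 2879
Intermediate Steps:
F(C) = -3 + C²
S(T, g) = (2 + g)*(g - T) (S(T, g) = (g - T)*(2 + g) = (2 + g)*(g - T))
u = 2896 (u = 2511 + ((-3 + (-6)²)² - 2*22 + 2*(-3 + (-6)²) - 1*22*(-3 + (-6)²)) = 2511 + ((-3 + 36)² - 44 + 2*(-3 + 36) - 1*22*(-3 + 36)) = 2511 + (33² - 44 + 2*33 - 1*22*33) = 2511 + (1089 - 44 + 66 - 726) = 2511 + 385 = 2896)
u - v(17) = 2896 - 1*17 = 2896 - 17 = 2879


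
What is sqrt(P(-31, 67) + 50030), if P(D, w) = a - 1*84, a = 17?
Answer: sqrt(49963) ≈ 223.52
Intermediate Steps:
P(D, w) = -67 (P(D, w) = 17 - 1*84 = 17 - 84 = -67)
sqrt(P(-31, 67) + 50030) = sqrt(-67 + 50030) = sqrt(49963)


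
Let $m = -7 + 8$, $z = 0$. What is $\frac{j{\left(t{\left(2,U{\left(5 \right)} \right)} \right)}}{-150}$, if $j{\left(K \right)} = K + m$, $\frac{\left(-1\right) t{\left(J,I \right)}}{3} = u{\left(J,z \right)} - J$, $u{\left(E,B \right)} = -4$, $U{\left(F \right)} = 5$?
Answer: $- \frac{19}{150} \approx -0.12667$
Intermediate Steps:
$m = 1$
$t{\left(J,I \right)} = 12 + 3 J$ ($t{\left(J,I \right)} = - 3 \left(-4 - J\right) = 12 + 3 J$)
$j{\left(K \right)} = 1 + K$ ($j{\left(K \right)} = K + 1 = 1 + K$)
$\frac{j{\left(t{\left(2,U{\left(5 \right)} \right)} \right)}}{-150} = \frac{1 + \left(12 + 3 \cdot 2\right)}{-150} = \left(1 + \left(12 + 6\right)\right) \left(- \frac{1}{150}\right) = \left(1 + 18\right) \left(- \frac{1}{150}\right) = 19 \left(- \frac{1}{150}\right) = - \frac{19}{150}$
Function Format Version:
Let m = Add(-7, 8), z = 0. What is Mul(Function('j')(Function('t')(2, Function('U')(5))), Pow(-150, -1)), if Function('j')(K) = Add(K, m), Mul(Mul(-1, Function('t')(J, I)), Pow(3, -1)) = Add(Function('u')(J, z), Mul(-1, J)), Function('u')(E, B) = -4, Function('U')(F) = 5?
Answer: Rational(-19, 150) ≈ -0.12667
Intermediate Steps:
m = 1
Function('t')(J, I) = Add(12, Mul(3, J)) (Function('t')(J, I) = Mul(-3, Add(-4, Mul(-1, J))) = Add(12, Mul(3, J)))
Function('j')(K) = Add(1, K) (Function('j')(K) = Add(K, 1) = Add(1, K))
Mul(Function('j')(Function('t')(2, Function('U')(5))), Pow(-150, -1)) = Mul(Add(1, Add(12, Mul(3, 2))), Pow(-150, -1)) = Mul(Add(1, Add(12, 6)), Rational(-1, 150)) = Mul(Add(1, 18), Rational(-1, 150)) = Mul(19, Rational(-1, 150)) = Rational(-19, 150)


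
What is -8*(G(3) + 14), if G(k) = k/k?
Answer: -120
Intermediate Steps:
G(k) = 1
-8*(G(3) + 14) = -8*(1 + 14) = -8*15 = -120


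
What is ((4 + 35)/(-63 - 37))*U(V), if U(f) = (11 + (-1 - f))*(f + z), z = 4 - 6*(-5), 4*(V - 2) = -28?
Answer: -3393/20 ≈ -169.65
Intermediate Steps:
V = -5 (V = 2 + (¼)*(-28) = 2 - 7 = -5)
z = 34 (z = 4 - 1*(-30) = 4 + 30 = 34)
U(f) = (10 - f)*(34 + f) (U(f) = (11 + (-1 - f))*(f + 34) = (10 - f)*(34 + f))
((4 + 35)/(-63 - 37))*U(V) = ((4 + 35)/(-63 - 37))*(340 - 1*(-5)² - 24*(-5)) = (39/(-100))*(340 - 1*25 + 120) = (39*(-1/100))*(340 - 25 + 120) = -39/100*435 = -3393/20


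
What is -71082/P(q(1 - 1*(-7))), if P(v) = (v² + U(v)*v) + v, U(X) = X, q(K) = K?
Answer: -35541/68 ≈ -522.66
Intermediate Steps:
P(v) = v + 2*v² (P(v) = (v² + v*v) + v = (v² + v²) + v = 2*v² + v = v + 2*v²)
-71082/P(q(1 - 1*(-7))) = -71082*1/((1 - 1*(-7))*(1 + 2*(1 - 1*(-7)))) = -71082*1/((1 + 7)*(1 + 2*(1 + 7))) = -71082*1/(8*(1 + 2*8)) = -71082*1/(8*(1 + 16)) = -71082/(8*17) = -71082/136 = -71082*1/136 = -35541/68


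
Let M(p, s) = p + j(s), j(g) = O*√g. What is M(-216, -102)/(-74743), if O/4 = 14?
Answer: 216/74743 - 56*I*√102/74743 ≈ 0.0028899 - 0.0075669*I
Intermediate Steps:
O = 56 (O = 4*14 = 56)
j(g) = 56*√g
M(p, s) = p + 56*√s
M(-216, -102)/(-74743) = (-216 + 56*√(-102))/(-74743) = (-216 + 56*(I*√102))*(-1/74743) = (-216 + 56*I*√102)*(-1/74743) = 216/74743 - 56*I*√102/74743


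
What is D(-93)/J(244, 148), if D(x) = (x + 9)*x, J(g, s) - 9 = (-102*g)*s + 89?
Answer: -3906/1841663 ≈ -0.0021209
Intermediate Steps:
J(g, s) = 98 - 102*g*s (J(g, s) = 9 + ((-102*g)*s + 89) = 9 + (-102*g*s + 89) = 9 + (89 - 102*g*s) = 98 - 102*g*s)
D(x) = x*(9 + x) (D(x) = (9 + x)*x = x*(9 + x))
D(-93)/J(244, 148) = (-93*(9 - 93))/(98 - 102*244*148) = (-93*(-84))/(98 - 3683424) = 7812/(-3683326) = 7812*(-1/3683326) = -3906/1841663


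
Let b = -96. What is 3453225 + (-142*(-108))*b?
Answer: 1980969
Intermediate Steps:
3453225 + (-142*(-108))*b = 3453225 - 142*(-108)*(-96) = 3453225 + 15336*(-96) = 3453225 - 1472256 = 1980969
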